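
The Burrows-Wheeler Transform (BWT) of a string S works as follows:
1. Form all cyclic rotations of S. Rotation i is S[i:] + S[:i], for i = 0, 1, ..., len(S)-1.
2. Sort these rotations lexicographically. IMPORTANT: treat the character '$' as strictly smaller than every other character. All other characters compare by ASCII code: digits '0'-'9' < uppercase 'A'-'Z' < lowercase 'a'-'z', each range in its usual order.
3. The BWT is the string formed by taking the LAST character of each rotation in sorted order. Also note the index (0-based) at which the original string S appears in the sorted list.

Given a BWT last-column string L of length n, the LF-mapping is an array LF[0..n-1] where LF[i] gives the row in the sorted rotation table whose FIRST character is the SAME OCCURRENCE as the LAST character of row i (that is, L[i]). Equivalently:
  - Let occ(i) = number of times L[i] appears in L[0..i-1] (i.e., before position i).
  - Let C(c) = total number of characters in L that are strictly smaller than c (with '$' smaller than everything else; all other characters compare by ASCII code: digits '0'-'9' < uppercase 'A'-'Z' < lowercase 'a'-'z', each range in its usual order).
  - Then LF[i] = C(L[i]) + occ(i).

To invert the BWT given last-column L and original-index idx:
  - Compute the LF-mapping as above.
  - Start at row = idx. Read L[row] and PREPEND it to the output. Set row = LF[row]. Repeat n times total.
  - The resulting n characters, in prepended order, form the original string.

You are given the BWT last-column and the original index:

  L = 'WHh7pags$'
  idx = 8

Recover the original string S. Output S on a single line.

LF mapping: 3 2 6 1 7 4 5 8 0
Walk LF starting at row 8, prepending L[row]:
  step 1: row=8, L[8]='$', prepend. Next row=LF[8]=0
  step 2: row=0, L[0]='W', prepend. Next row=LF[0]=3
  step 3: row=3, L[3]='7', prepend. Next row=LF[3]=1
  step 4: row=1, L[1]='H', prepend. Next row=LF[1]=2
  step 5: row=2, L[2]='h', prepend. Next row=LF[2]=6
  step 6: row=6, L[6]='g', prepend. Next row=LF[6]=5
  step 7: row=5, L[5]='a', prepend. Next row=LF[5]=4
  step 8: row=4, L[4]='p', prepend. Next row=LF[4]=7
  step 9: row=7, L[7]='s', prepend. Next row=LF[7]=8
Reversed output: spaghH7W$

Answer: spaghH7W$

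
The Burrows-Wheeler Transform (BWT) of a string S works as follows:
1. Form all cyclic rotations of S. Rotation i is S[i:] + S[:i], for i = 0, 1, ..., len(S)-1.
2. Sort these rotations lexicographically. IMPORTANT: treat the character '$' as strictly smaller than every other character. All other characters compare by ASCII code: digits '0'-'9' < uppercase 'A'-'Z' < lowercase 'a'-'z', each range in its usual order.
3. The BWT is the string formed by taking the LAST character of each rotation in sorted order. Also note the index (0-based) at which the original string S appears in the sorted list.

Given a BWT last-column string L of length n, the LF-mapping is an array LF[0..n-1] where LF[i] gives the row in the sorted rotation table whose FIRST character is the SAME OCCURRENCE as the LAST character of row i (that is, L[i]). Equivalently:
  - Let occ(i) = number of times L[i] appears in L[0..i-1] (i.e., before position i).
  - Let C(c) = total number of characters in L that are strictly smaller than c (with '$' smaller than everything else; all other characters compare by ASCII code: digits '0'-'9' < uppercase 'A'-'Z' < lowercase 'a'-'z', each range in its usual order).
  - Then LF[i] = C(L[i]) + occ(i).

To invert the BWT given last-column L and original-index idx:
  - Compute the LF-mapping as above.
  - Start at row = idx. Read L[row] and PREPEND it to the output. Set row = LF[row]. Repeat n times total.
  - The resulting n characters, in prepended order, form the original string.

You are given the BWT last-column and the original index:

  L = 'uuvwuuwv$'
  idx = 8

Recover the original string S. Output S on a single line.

LF mapping: 1 2 5 7 3 4 8 6 0
Walk LF starting at row 8, prepending L[row]:
  step 1: row=8, L[8]='$', prepend. Next row=LF[8]=0
  step 2: row=0, L[0]='u', prepend. Next row=LF[0]=1
  step 3: row=1, L[1]='u', prepend. Next row=LF[1]=2
  step 4: row=2, L[2]='v', prepend. Next row=LF[2]=5
  step 5: row=5, L[5]='u', prepend. Next row=LF[5]=4
  step 6: row=4, L[4]='u', prepend. Next row=LF[4]=3
  step 7: row=3, L[3]='w', prepend. Next row=LF[3]=7
  step 8: row=7, L[7]='v', prepend. Next row=LF[7]=6
  step 9: row=6, L[6]='w', prepend. Next row=LF[6]=8
Reversed output: wvwuuvuu$

Answer: wvwuuvuu$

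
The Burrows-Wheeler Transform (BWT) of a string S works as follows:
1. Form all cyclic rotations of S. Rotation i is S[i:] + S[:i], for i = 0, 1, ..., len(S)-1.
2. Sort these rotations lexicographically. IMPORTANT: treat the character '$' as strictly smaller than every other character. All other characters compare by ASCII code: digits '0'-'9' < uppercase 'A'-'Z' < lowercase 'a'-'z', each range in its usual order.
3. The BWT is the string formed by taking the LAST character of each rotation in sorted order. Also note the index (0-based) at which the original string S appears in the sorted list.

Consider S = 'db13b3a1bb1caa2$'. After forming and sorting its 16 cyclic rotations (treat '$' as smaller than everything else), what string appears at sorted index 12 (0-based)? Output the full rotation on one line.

All 16 rotations (rotation i = S[i:]+S[:i]):
  rot[0] = db13b3a1bb1caa2$
  rot[1] = b13b3a1bb1caa2$d
  rot[2] = 13b3a1bb1caa2$db
  rot[3] = 3b3a1bb1caa2$db1
  rot[4] = b3a1bb1caa2$db13
  rot[5] = 3a1bb1caa2$db13b
  rot[6] = a1bb1caa2$db13b3
  rot[7] = 1bb1caa2$db13b3a
  rot[8] = bb1caa2$db13b3a1
  rot[9] = b1caa2$db13b3a1b
  rot[10] = 1caa2$db13b3a1bb
  rot[11] = caa2$db13b3a1bb1
  rot[12] = aa2$db13b3a1bb1c
  rot[13] = a2$db13b3a1bb1ca
  rot[14] = 2$db13b3a1bb1caa
  rot[15] = $db13b3a1bb1caa2
Sorted (with $ < everything):
  sorted[0] = $db13b3a1bb1caa2
  sorted[1] = 13b3a1bb1caa2$db
  sorted[2] = 1bb1caa2$db13b3a
  sorted[3] = 1caa2$db13b3a1bb
  sorted[4] = 2$db13b3a1bb1caa
  sorted[5] = 3a1bb1caa2$db13b
  sorted[6] = 3b3a1bb1caa2$db1
  sorted[7] = a1bb1caa2$db13b3
  sorted[8] = a2$db13b3a1bb1ca
  sorted[9] = aa2$db13b3a1bb1c
  sorted[10] = b13b3a1bb1caa2$d
  sorted[11] = b1caa2$db13b3a1b
  sorted[12] = b3a1bb1caa2$db13
  sorted[13] = bb1caa2$db13b3a1
  sorted[14] = caa2$db13b3a1bb1
  sorted[15] = db13b3a1bb1caa2$
sorted[12] = b3a1bb1caa2$db13

Answer: b3a1bb1caa2$db13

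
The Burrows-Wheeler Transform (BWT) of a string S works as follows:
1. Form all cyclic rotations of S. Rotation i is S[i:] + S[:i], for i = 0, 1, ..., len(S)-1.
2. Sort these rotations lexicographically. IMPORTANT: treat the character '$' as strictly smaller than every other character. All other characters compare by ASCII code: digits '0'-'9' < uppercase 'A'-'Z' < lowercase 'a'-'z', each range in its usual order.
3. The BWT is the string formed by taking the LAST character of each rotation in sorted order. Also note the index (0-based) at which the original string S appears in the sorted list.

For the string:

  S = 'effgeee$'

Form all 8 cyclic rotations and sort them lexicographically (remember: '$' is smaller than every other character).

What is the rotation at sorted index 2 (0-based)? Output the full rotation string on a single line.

All 8 rotations (rotation i = S[i:]+S[:i]):
  rot[0] = effgeee$
  rot[1] = ffgeee$e
  rot[2] = fgeee$ef
  rot[3] = geee$eff
  rot[4] = eee$effg
  rot[5] = ee$effge
  rot[6] = e$effgee
  rot[7] = $effgeee
Sorted (with $ < everything):
  sorted[0] = $effgeee
  sorted[1] = e$effgee
  sorted[2] = ee$effge
  sorted[3] = eee$effg
  sorted[4] = effgeee$
  sorted[5] = ffgeee$e
  sorted[6] = fgeee$ef
  sorted[7] = geee$eff
sorted[2] = ee$effge

Answer: ee$effge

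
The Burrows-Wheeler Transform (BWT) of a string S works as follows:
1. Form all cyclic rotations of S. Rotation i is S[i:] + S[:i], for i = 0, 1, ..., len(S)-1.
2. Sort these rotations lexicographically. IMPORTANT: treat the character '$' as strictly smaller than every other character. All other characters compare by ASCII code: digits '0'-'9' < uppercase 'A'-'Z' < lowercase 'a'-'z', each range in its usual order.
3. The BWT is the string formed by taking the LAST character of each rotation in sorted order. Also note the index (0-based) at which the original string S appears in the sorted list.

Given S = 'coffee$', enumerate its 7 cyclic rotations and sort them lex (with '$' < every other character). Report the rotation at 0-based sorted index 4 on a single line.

Answer: fee$cof

Derivation:
All 7 rotations (rotation i = S[i:]+S[:i]):
  rot[0] = coffee$
  rot[1] = offee$c
  rot[2] = ffee$co
  rot[3] = fee$cof
  rot[4] = ee$coff
  rot[5] = e$coffe
  rot[6] = $coffee
Sorted (with $ < everything):
  sorted[0] = $coffee
  sorted[1] = coffee$
  sorted[2] = e$coffe
  sorted[3] = ee$coff
  sorted[4] = fee$cof
  sorted[5] = ffee$co
  sorted[6] = offee$c
sorted[4] = fee$cof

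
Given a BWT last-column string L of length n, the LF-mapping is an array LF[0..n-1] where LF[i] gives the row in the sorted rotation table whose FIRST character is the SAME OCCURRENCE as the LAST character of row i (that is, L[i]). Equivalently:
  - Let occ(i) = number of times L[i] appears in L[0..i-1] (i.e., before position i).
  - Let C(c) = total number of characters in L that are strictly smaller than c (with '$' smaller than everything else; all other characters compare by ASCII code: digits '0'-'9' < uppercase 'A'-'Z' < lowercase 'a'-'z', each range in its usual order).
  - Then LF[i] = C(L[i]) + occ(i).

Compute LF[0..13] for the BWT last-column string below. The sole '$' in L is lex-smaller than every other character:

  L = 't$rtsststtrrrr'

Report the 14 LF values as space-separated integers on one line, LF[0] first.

Char counts: '$':1, 'r':5, 's':3, 't':5
C (first-col start): C('$')=0, C('r')=1, C('s')=6, C('t')=9
L[0]='t': occ=0, LF[0]=C('t')+0=9+0=9
L[1]='$': occ=0, LF[1]=C('$')+0=0+0=0
L[2]='r': occ=0, LF[2]=C('r')+0=1+0=1
L[3]='t': occ=1, LF[3]=C('t')+1=9+1=10
L[4]='s': occ=0, LF[4]=C('s')+0=6+0=6
L[5]='s': occ=1, LF[5]=C('s')+1=6+1=7
L[6]='t': occ=2, LF[6]=C('t')+2=9+2=11
L[7]='s': occ=2, LF[7]=C('s')+2=6+2=8
L[8]='t': occ=3, LF[8]=C('t')+3=9+3=12
L[9]='t': occ=4, LF[9]=C('t')+4=9+4=13
L[10]='r': occ=1, LF[10]=C('r')+1=1+1=2
L[11]='r': occ=2, LF[11]=C('r')+2=1+2=3
L[12]='r': occ=3, LF[12]=C('r')+3=1+3=4
L[13]='r': occ=4, LF[13]=C('r')+4=1+4=5

Answer: 9 0 1 10 6 7 11 8 12 13 2 3 4 5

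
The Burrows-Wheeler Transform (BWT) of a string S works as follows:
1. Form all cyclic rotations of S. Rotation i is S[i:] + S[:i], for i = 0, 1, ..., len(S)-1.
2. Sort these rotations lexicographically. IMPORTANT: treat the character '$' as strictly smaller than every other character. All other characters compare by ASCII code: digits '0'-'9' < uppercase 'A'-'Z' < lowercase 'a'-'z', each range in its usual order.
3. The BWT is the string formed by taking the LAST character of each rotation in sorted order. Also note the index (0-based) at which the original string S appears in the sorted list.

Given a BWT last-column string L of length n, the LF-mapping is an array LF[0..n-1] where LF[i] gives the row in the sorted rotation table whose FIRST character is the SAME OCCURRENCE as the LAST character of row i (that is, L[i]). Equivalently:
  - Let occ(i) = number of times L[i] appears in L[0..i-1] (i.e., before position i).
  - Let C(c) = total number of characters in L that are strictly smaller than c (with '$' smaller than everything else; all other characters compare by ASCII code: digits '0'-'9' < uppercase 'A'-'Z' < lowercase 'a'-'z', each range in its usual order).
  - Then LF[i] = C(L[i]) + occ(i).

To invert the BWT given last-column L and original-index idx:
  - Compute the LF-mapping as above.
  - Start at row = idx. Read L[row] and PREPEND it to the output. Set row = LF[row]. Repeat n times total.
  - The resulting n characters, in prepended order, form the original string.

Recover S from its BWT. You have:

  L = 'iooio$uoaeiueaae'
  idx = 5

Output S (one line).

Answer: eoeioaiaueuoaoi$

Derivation:
LF mapping: 7 10 11 8 12 0 14 13 1 4 9 15 5 2 3 6
Walk LF starting at row 5, prepending L[row]:
  step 1: row=5, L[5]='$', prepend. Next row=LF[5]=0
  step 2: row=0, L[0]='i', prepend. Next row=LF[0]=7
  step 3: row=7, L[7]='o', prepend. Next row=LF[7]=13
  step 4: row=13, L[13]='a', prepend. Next row=LF[13]=2
  step 5: row=2, L[2]='o', prepend. Next row=LF[2]=11
  step 6: row=11, L[11]='u', prepend. Next row=LF[11]=15
  step 7: row=15, L[15]='e', prepend. Next row=LF[15]=6
  step 8: row=6, L[6]='u', prepend. Next row=LF[6]=14
  step 9: row=14, L[14]='a', prepend. Next row=LF[14]=3
  step 10: row=3, L[3]='i', prepend. Next row=LF[3]=8
  step 11: row=8, L[8]='a', prepend. Next row=LF[8]=1
  step 12: row=1, L[1]='o', prepend. Next row=LF[1]=10
  step 13: row=10, L[10]='i', prepend. Next row=LF[10]=9
  step 14: row=9, L[9]='e', prepend. Next row=LF[9]=4
  step 15: row=4, L[4]='o', prepend. Next row=LF[4]=12
  step 16: row=12, L[12]='e', prepend. Next row=LF[12]=5
Reversed output: eoeioaiaueuoaoi$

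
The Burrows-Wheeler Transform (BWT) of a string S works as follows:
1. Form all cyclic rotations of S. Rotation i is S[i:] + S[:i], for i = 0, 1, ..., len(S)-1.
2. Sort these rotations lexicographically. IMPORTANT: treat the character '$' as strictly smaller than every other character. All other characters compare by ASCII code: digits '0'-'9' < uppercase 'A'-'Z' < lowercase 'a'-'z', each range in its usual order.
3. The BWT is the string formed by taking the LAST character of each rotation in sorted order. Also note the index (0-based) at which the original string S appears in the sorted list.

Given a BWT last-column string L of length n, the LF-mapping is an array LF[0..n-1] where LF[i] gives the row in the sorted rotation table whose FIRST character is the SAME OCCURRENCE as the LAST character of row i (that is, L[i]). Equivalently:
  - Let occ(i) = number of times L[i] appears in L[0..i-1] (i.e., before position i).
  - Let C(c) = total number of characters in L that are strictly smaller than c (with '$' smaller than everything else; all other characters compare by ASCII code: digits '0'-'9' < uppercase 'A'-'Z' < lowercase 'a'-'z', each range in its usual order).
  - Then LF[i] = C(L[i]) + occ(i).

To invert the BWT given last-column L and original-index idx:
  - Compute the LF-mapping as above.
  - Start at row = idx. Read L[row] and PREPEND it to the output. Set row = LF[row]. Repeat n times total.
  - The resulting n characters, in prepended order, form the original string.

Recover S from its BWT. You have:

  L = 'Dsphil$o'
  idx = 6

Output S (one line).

Answer: philosD$

Derivation:
LF mapping: 1 7 6 2 3 4 0 5
Walk LF starting at row 6, prepending L[row]:
  step 1: row=6, L[6]='$', prepend. Next row=LF[6]=0
  step 2: row=0, L[0]='D', prepend. Next row=LF[0]=1
  step 3: row=1, L[1]='s', prepend. Next row=LF[1]=7
  step 4: row=7, L[7]='o', prepend. Next row=LF[7]=5
  step 5: row=5, L[5]='l', prepend. Next row=LF[5]=4
  step 6: row=4, L[4]='i', prepend. Next row=LF[4]=3
  step 7: row=3, L[3]='h', prepend. Next row=LF[3]=2
  step 8: row=2, L[2]='p', prepend. Next row=LF[2]=6
Reversed output: philosD$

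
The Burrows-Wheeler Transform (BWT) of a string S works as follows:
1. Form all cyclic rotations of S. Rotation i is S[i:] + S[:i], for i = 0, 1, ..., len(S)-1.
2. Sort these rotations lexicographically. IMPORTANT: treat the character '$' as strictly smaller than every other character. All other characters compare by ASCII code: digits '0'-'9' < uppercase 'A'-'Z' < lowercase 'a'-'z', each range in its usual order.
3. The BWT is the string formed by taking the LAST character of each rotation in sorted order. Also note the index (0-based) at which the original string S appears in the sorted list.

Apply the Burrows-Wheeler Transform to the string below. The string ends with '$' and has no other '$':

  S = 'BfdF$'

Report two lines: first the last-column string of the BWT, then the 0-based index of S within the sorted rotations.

Answer: F$dfB
1

Derivation:
All 5 rotations (rotation i = S[i:]+S[:i]):
  rot[0] = BfdF$
  rot[1] = fdF$B
  rot[2] = dF$Bf
  rot[3] = F$Bfd
  rot[4] = $BfdF
Sorted (with $ < everything):
  sorted[0] = $BfdF  (last char: 'F')
  sorted[1] = BfdF$  (last char: '$')
  sorted[2] = F$Bfd  (last char: 'd')
  sorted[3] = dF$Bf  (last char: 'f')
  sorted[4] = fdF$B  (last char: 'B')
Last column: F$dfB
Original string S is at sorted index 1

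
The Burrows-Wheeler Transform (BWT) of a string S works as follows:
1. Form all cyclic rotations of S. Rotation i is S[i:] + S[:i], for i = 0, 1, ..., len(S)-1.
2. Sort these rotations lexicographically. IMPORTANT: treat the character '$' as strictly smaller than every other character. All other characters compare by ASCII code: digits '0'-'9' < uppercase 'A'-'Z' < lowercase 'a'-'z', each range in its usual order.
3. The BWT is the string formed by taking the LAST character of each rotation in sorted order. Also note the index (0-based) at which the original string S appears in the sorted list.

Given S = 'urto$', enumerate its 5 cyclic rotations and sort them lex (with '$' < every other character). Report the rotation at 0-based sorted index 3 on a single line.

All 5 rotations (rotation i = S[i:]+S[:i]):
  rot[0] = urto$
  rot[1] = rto$u
  rot[2] = to$ur
  rot[3] = o$urt
  rot[4] = $urto
Sorted (with $ < everything):
  sorted[0] = $urto
  sorted[1] = o$urt
  sorted[2] = rto$u
  sorted[3] = to$ur
  sorted[4] = urto$
sorted[3] = to$ur

Answer: to$ur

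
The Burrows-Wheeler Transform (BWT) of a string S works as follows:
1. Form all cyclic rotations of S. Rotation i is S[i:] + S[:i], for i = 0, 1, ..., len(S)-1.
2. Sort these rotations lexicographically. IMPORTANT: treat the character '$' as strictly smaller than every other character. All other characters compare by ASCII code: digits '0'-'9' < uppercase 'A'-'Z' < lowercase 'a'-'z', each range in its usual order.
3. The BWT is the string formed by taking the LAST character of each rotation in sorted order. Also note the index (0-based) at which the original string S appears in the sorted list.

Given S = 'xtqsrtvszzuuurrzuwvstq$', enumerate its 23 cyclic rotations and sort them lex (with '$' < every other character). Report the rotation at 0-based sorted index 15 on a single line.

All 23 rotations (rotation i = S[i:]+S[:i]):
  rot[0] = xtqsrtvszzuuurrzuwvstq$
  rot[1] = tqsrtvszzuuurrzuwvstq$x
  rot[2] = qsrtvszzuuurrzuwvstq$xt
  rot[3] = srtvszzuuurrzuwvstq$xtq
  rot[4] = rtvszzuuurrzuwvstq$xtqs
  rot[5] = tvszzuuurrzuwvstq$xtqsr
  rot[6] = vszzuuurrzuwvstq$xtqsrt
  rot[7] = szzuuurrzuwvstq$xtqsrtv
  rot[8] = zzuuurrzuwvstq$xtqsrtvs
  rot[9] = zuuurrzuwvstq$xtqsrtvsz
  rot[10] = uuurrzuwvstq$xtqsrtvszz
  rot[11] = uurrzuwvstq$xtqsrtvszzu
  rot[12] = urrzuwvstq$xtqsrtvszzuu
  rot[13] = rrzuwvstq$xtqsrtvszzuuu
  rot[14] = rzuwvstq$xtqsrtvszzuuur
  rot[15] = zuwvstq$xtqsrtvszzuuurr
  rot[16] = uwvstq$xtqsrtvszzuuurrz
  rot[17] = wvstq$xtqsrtvszzuuurrzu
  rot[18] = vstq$xtqsrtvszzuuurrzuw
  rot[19] = stq$xtqsrtvszzuuurrzuwv
  rot[20] = tq$xtqsrtvszzuuurrzuwvs
  rot[21] = q$xtqsrtvszzuuurrzuwvst
  rot[22] = $xtqsrtvszzuuurrzuwvstq
Sorted (with $ < everything):
  sorted[0] = $xtqsrtvszzuuurrzuwvstq
  sorted[1] = q$xtqsrtvszzuuurrzuwvst
  sorted[2] = qsrtvszzuuurrzuwvstq$xt
  sorted[3] = rrzuwvstq$xtqsrtvszzuuu
  sorted[4] = rtvszzuuurrzuwvstq$xtqs
  sorted[5] = rzuwvstq$xtqsrtvszzuuur
  sorted[6] = srtvszzuuurrzuwvstq$xtq
  sorted[7] = stq$xtqsrtvszzuuurrzuwv
  sorted[8] = szzuuurrzuwvstq$xtqsrtv
  sorted[9] = tq$xtqsrtvszzuuurrzuwvs
  sorted[10] = tqsrtvszzuuurrzuwvstq$x
  sorted[11] = tvszzuuurrzuwvstq$xtqsr
  sorted[12] = urrzuwvstq$xtqsrtvszzuu
  sorted[13] = uurrzuwvstq$xtqsrtvszzu
  sorted[14] = uuurrzuwvstq$xtqsrtvszz
  sorted[15] = uwvstq$xtqsrtvszzuuurrz
  sorted[16] = vstq$xtqsrtvszzuuurrzuw
  sorted[17] = vszzuuurrzuwvstq$xtqsrt
  sorted[18] = wvstq$xtqsrtvszzuuurrzu
  sorted[19] = xtqsrtvszzuuurrzuwvstq$
  sorted[20] = zuuurrzuwvstq$xtqsrtvsz
  sorted[21] = zuwvstq$xtqsrtvszzuuurr
  sorted[22] = zzuuurrzuwvstq$xtqsrtvs
sorted[15] = uwvstq$xtqsrtvszzuuurrz

Answer: uwvstq$xtqsrtvszzuuurrz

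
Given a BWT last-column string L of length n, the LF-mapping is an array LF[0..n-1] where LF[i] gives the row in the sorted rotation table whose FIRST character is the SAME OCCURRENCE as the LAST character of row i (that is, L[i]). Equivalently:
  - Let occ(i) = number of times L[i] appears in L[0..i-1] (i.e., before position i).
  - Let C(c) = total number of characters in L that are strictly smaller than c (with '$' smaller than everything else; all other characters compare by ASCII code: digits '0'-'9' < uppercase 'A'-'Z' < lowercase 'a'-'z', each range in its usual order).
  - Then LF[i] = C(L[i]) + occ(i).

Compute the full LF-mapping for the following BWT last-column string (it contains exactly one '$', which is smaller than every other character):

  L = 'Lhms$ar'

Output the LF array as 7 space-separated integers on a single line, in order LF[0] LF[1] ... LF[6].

Answer: 1 3 4 6 0 2 5

Derivation:
Char counts: '$':1, 'L':1, 'a':1, 'h':1, 'm':1, 'r':1, 's':1
C (first-col start): C('$')=0, C('L')=1, C('a')=2, C('h')=3, C('m')=4, C('r')=5, C('s')=6
L[0]='L': occ=0, LF[0]=C('L')+0=1+0=1
L[1]='h': occ=0, LF[1]=C('h')+0=3+0=3
L[2]='m': occ=0, LF[2]=C('m')+0=4+0=4
L[3]='s': occ=0, LF[3]=C('s')+0=6+0=6
L[4]='$': occ=0, LF[4]=C('$')+0=0+0=0
L[5]='a': occ=0, LF[5]=C('a')+0=2+0=2
L[6]='r': occ=0, LF[6]=C('r')+0=5+0=5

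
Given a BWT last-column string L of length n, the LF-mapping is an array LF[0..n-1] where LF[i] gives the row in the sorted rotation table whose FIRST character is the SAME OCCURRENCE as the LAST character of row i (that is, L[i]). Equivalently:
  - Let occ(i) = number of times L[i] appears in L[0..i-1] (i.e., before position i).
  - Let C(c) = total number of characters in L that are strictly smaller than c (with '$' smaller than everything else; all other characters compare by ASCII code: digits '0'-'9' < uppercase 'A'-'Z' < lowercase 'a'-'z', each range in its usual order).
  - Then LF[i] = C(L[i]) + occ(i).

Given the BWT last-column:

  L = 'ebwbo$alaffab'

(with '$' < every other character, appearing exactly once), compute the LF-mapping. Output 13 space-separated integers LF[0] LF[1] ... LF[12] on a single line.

Char counts: '$':1, 'a':3, 'b':3, 'e':1, 'f':2, 'l':1, 'o':1, 'w':1
C (first-col start): C('$')=0, C('a')=1, C('b')=4, C('e')=7, C('f')=8, C('l')=10, C('o')=11, C('w')=12
L[0]='e': occ=0, LF[0]=C('e')+0=7+0=7
L[1]='b': occ=0, LF[1]=C('b')+0=4+0=4
L[2]='w': occ=0, LF[2]=C('w')+0=12+0=12
L[3]='b': occ=1, LF[3]=C('b')+1=4+1=5
L[4]='o': occ=0, LF[4]=C('o')+0=11+0=11
L[5]='$': occ=0, LF[5]=C('$')+0=0+0=0
L[6]='a': occ=0, LF[6]=C('a')+0=1+0=1
L[7]='l': occ=0, LF[7]=C('l')+0=10+0=10
L[8]='a': occ=1, LF[8]=C('a')+1=1+1=2
L[9]='f': occ=0, LF[9]=C('f')+0=8+0=8
L[10]='f': occ=1, LF[10]=C('f')+1=8+1=9
L[11]='a': occ=2, LF[11]=C('a')+2=1+2=3
L[12]='b': occ=2, LF[12]=C('b')+2=4+2=6

Answer: 7 4 12 5 11 0 1 10 2 8 9 3 6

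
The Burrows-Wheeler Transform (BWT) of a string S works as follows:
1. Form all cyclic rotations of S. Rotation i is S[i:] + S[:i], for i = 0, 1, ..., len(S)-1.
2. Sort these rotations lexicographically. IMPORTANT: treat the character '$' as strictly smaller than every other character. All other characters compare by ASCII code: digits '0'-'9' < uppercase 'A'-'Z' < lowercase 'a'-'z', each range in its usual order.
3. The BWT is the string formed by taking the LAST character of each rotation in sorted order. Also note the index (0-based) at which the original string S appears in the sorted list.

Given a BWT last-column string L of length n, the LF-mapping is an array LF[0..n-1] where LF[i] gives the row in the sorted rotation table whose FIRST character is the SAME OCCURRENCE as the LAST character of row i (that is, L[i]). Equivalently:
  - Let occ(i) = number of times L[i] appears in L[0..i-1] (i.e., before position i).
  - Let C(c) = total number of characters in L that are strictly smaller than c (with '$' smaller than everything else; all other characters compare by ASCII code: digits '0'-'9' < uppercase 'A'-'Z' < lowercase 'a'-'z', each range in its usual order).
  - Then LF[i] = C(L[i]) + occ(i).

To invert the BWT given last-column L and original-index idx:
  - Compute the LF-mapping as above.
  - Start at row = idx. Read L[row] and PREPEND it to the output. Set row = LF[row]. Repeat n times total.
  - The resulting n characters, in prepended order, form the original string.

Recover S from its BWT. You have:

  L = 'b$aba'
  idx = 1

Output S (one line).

Answer: aabb$

Derivation:
LF mapping: 3 0 1 4 2
Walk LF starting at row 1, prepending L[row]:
  step 1: row=1, L[1]='$', prepend. Next row=LF[1]=0
  step 2: row=0, L[0]='b', prepend. Next row=LF[0]=3
  step 3: row=3, L[3]='b', prepend. Next row=LF[3]=4
  step 4: row=4, L[4]='a', prepend. Next row=LF[4]=2
  step 5: row=2, L[2]='a', prepend. Next row=LF[2]=1
Reversed output: aabb$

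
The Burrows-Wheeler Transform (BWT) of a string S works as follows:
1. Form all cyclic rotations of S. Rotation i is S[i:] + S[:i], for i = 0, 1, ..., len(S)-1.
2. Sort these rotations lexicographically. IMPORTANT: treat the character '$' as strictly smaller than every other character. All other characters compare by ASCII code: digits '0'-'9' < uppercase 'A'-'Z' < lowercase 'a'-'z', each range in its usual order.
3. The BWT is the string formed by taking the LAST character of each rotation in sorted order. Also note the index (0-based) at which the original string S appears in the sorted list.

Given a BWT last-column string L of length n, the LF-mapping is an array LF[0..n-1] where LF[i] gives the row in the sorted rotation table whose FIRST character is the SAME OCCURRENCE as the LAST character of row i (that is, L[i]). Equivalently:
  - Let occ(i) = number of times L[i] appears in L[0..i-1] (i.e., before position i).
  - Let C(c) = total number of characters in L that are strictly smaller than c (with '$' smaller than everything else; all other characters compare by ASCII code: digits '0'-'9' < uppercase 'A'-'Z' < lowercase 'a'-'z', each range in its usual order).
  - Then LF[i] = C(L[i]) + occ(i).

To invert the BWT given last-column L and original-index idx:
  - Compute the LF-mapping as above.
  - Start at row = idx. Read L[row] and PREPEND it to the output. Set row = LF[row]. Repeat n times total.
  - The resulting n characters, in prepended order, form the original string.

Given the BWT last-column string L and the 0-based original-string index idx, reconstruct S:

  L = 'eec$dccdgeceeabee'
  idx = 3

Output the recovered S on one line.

LF mapping: 9 10 3 0 7 4 5 8 16 11 6 12 13 1 2 14 15
Walk LF starting at row 3, prepending L[row]:
  step 1: row=3, L[3]='$', prepend. Next row=LF[3]=0
  step 2: row=0, L[0]='e', prepend. Next row=LF[0]=9
  step 3: row=9, L[9]='e', prepend. Next row=LF[9]=11
  step 4: row=11, L[11]='e', prepend. Next row=LF[11]=12
  step 5: row=12, L[12]='e', prepend. Next row=LF[12]=13
  step 6: row=13, L[13]='a', prepend. Next row=LF[13]=1
  step 7: row=1, L[1]='e', prepend. Next row=LF[1]=10
  step 8: row=10, L[10]='c', prepend. Next row=LF[10]=6
  step 9: row=6, L[6]='c', prepend. Next row=LF[6]=5
  step 10: row=5, L[5]='c', prepend. Next row=LF[5]=4
  step 11: row=4, L[4]='d', prepend. Next row=LF[4]=7
  step 12: row=7, L[7]='d', prepend. Next row=LF[7]=8
  step 13: row=8, L[8]='g', prepend. Next row=LF[8]=16
  step 14: row=16, L[16]='e', prepend. Next row=LF[16]=15
  step 15: row=15, L[15]='e', prepend. Next row=LF[15]=14
  step 16: row=14, L[14]='b', prepend. Next row=LF[14]=2
  step 17: row=2, L[2]='c', prepend. Next row=LF[2]=3
Reversed output: cbeegddccceaeeee$

Answer: cbeegddccceaeeee$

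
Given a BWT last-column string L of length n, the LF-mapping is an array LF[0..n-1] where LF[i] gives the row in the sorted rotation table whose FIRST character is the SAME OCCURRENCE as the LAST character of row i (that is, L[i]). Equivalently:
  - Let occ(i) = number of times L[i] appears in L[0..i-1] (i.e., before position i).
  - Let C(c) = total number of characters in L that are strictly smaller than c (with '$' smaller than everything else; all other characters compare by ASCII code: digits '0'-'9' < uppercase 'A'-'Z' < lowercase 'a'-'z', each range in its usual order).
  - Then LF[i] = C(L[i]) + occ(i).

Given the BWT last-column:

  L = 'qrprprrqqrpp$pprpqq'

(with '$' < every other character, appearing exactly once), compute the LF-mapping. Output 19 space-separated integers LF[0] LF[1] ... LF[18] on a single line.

Char counts: '$':1, 'p':7, 'q':5, 'r':6
C (first-col start): C('$')=0, C('p')=1, C('q')=8, C('r')=13
L[0]='q': occ=0, LF[0]=C('q')+0=8+0=8
L[1]='r': occ=0, LF[1]=C('r')+0=13+0=13
L[2]='p': occ=0, LF[2]=C('p')+0=1+0=1
L[3]='r': occ=1, LF[3]=C('r')+1=13+1=14
L[4]='p': occ=1, LF[4]=C('p')+1=1+1=2
L[5]='r': occ=2, LF[5]=C('r')+2=13+2=15
L[6]='r': occ=3, LF[6]=C('r')+3=13+3=16
L[7]='q': occ=1, LF[7]=C('q')+1=8+1=9
L[8]='q': occ=2, LF[8]=C('q')+2=8+2=10
L[9]='r': occ=4, LF[9]=C('r')+4=13+4=17
L[10]='p': occ=2, LF[10]=C('p')+2=1+2=3
L[11]='p': occ=3, LF[11]=C('p')+3=1+3=4
L[12]='$': occ=0, LF[12]=C('$')+0=0+0=0
L[13]='p': occ=4, LF[13]=C('p')+4=1+4=5
L[14]='p': occ=5, LF[14]=C('p')+5=1+5=6
L[15]='r': occ=5, LF[15]=C('r')+5=13+5=18
L[16]='p': occ=6, LF[16]=C('p')+6=1+6=7
L[17]='q': occ=3, LF[17]=C('q')+3=8+3=11
L[18]='q': occ=4, LF[18]=C('q')+4=8+4=12

Answer: 8 13 1 14 2 15 16 9 10 17 3 4 0 5 6 18 7 11 12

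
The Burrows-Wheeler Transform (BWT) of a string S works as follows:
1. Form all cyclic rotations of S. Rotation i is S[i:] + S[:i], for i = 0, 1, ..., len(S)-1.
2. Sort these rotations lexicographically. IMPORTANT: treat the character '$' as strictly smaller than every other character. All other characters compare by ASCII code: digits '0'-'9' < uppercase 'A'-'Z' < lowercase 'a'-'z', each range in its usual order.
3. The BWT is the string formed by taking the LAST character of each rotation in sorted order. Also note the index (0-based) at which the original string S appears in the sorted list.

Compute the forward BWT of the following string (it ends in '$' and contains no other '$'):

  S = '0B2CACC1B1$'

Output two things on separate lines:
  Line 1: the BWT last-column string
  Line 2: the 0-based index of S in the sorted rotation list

All 11 rotations (rotation i = S[i:]+S[:i]):
  rot[0] = 0B2CACC1B1$
  rot[1] = B2CACC1B1$0
  rot[2] = 2CACC1B1$0B
  rot[3] = CACC1B1$0B2
  rot[4] = ACC1B1$0B2C
  rot[5] = CC1B1$0B2CA
  rot[6] = C1B1$0B2CAC
  rot[7] = 1B1$0B2CACC
  rot[8] = B1$0B2CACC1
  rot[9] = 1$0B2CACC1B
  rot[10] = $0B2CACC1B1
Sorted (with $ < everything):
  sorted[0] = $0B2CACC1B1  (last char: '1')
  sorted[1] = 0B2CACC1B1$  (last char: '$')
  sorted[2] = 1$0B2CACC1B  (last char: 'B')
  sorted[3] = 1B1$0B2CACC  (last char: 'C')
  sorted[4] = 2CACC1B1$0B  (last char: 'B')
  sorted[5] = ACC1B1$0B2C  (last char: 'C')
  sorted[6] = B1$0B2CACC1  (last char: '1')
  sorted[7] = B2CACC1B1$0  (last char: '0')
  sorted[8] = C1B1$0B2CAC  (last char: 'C')
  sorted[9] = CACC1B1$0B2  (last char: '2')
  sorted[10] = CC1B1$0B2CA  (last char: 'A')
Last column: 1$BCBC10C2A
Original string S is at sorted index 1

Answer: 1$BCBC10C2A
1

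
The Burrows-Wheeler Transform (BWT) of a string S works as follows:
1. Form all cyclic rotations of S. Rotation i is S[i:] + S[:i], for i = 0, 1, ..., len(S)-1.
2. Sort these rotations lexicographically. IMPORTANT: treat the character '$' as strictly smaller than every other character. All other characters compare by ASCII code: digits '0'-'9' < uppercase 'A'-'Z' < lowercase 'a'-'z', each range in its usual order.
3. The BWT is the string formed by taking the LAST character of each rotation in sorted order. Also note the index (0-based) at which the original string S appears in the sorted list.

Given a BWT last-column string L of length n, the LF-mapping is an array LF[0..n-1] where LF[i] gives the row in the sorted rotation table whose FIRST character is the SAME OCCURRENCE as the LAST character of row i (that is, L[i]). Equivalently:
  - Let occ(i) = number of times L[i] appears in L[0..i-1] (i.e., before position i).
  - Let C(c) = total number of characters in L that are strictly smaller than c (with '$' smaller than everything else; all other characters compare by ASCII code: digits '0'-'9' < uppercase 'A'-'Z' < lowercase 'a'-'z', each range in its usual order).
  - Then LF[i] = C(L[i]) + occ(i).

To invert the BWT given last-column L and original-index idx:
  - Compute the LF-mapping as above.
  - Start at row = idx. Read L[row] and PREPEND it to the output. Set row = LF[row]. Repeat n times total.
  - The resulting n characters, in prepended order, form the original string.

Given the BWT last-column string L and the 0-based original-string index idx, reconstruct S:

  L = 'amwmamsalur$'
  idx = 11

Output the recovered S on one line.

LF mapping: 1 5 11 6 2 7 9 3 4 10 8 0
Walk LF starting at row 11, prepending L[row]:
  step 1: row=11, L[11]='$', prepend. Next row=LF[11]=0
  step 2: row=0, L[0]='a', prepend. Next row=LF[0]=1
  step 3: row=1, L[1]='m', prepend. Next row=LF[1]=5
  step 4: row=5, L[5]='m', prepend. Next row=LF[5]=7
  step 5: row=7, L[7]='a', prepend. Next row=LF[7]=3
  step 6: row=3, L[3]='m', prepend. Next row=LF[3]=6
  step 7: row=6, L[6]='s', prepend. Next row=LF[6]=9
  step 8: row=9, L[9]='u', prepend. Next row=LF[9]=10
  step 9: row=10, L[10]='r', prepend. Next row=LF[10]=8
  step 10: row=8, L[8]='l', prepend. Next row=LF[8]=4
  step 11: row=4, L[4]='a', prepend. Next row=LF[4]=2
  step 12: row=2, L[2]='w', prepend. Next row=LF[2]=11
Reversed output: walrusmamma$

Answer: walrusmamma$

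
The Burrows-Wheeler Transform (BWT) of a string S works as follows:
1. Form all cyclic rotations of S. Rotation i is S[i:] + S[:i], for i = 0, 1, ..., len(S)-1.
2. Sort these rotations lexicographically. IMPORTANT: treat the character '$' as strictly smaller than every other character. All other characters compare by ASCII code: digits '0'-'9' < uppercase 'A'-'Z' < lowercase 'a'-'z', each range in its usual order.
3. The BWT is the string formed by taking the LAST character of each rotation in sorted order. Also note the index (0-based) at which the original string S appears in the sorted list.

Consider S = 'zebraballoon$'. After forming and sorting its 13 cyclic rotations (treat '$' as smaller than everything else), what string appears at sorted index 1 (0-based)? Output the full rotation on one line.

Answer: aballoon$zebr

Derivation:
All 13 rotations (rotation i = S[i:]+S[:i]):
  rot[0] = zebraballoon$
  rot[1] = ebraballoon$z
  rot[2] = braballoon$ze
  rot[3] = raballoon$zeb
  rot[4] = aballoon$zebr
  rot[5] = balloon$zebra
  rot[6] = alloon$zebrab
  rot[7] = lloon$zebraba
  rot[8] = loon$zebrabal
  rot[9] = oon$zebraball
  rot[10] = on$zebraballo
  rot[11] = n$zebraballoo
  rot[12] = $zebraballoon
Sorted (with $ < everything):
  sorted[0] = $zebraballoon
  sorted[1] = aballoon$zebr
  sorted[2] = alloon$zebrab
  sorted[3] = balloon$zebra
  sorted[4] = braballoon$ze
  sorted[5] = ebraballoon$z
  sorted[6] = lloon$zebraba
  sorted[7] = loon$zebrabal
  sorted[8] = n$zebraballoo
  sorted[9] = on$zebraballo
  sorted[10] = oon$zebraball
  sorted[11] = raballoon$zeb
  sorted[12] = zebraballoon$
sorted[1] = aballoon$zebr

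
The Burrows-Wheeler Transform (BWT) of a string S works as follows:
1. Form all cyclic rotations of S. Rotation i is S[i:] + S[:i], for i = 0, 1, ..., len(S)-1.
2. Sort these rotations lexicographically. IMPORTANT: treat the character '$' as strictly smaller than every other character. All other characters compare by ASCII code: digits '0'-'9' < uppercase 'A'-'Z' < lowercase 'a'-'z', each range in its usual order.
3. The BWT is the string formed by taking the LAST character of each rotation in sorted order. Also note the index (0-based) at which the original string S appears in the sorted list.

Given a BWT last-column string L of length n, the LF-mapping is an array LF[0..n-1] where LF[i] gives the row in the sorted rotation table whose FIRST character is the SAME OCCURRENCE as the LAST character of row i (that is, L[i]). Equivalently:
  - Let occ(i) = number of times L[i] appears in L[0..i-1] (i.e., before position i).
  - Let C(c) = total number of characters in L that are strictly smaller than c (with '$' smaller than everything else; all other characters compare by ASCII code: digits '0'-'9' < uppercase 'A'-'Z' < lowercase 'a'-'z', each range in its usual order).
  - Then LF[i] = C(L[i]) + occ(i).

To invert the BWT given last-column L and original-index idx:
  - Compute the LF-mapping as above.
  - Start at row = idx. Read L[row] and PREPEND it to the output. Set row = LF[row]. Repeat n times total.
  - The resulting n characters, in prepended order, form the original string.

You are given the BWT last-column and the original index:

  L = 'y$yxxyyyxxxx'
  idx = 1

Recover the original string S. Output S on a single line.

LF mapping: 7 0 8 1 2 9 10 11 3 4 5 6
Walk LF starting at row 1, prepending L[row]:
  step 1: row=1, L[1]='$', prepend. Next row=LF[1]=0
  step 2: row=0, L[0]='y', prepend. Next row=LF[0]=7
  step 3: row=7, L[7]='y', prepend. Next row=LF[7]=11
  step 4: row=11, L[11]='x', prepend. Next row=LF[11]=6
  step 5: row=6, L[6]='y', prepend. Next row=LF[6]=10
  step 6: row=10, L[10]='x', prepend. Next row=LF[10]=5
  step 7: row=5, L[5]='y', prepend. Next row=LF[5]=9
  step 8: row=9, L[9]='x', prepend. Next row=LF[9]=4
  step 9: row=4, L[4]='x', prepend. Next row=LF[4]=2
  step 10: row=2, L[2]='y', prepend. Next row=LF[2]=8
  step 11: row=8, L[8]='x', prepend. Next row=LF[8]=3
  step 12: row=3, L[3]='x', prepend. Next row=LF[3]=1
Reversed output: xxyxxyxyxyy$

Answer: xxyxxyxyxyy$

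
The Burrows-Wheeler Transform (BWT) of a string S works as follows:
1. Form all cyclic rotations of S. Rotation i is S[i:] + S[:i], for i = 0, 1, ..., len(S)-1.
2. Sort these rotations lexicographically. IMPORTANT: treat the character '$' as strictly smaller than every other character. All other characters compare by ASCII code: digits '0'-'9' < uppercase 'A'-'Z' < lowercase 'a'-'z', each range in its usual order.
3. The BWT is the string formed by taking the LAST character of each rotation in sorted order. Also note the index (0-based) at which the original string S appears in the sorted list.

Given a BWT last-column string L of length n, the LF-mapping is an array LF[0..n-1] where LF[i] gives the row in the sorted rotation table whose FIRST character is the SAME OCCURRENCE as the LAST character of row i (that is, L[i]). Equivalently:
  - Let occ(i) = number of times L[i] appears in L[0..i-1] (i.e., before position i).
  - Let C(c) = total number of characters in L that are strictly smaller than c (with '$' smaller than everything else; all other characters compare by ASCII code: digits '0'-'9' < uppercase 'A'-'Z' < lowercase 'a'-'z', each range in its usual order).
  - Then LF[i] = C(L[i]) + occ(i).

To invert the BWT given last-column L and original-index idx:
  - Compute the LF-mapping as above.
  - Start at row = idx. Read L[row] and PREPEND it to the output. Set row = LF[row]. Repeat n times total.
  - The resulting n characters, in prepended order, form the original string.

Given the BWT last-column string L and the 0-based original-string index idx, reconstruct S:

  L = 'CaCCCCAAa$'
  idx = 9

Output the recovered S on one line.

LF mapping: 3 8 4 5 6 7 1 2 9 0
Walk LF starting at row 9, prepending L[row]:
  step 1: row=9, L[9]='$', prepend. Next row=LF[9]=0
  step 2: row=0, L[0]='C', prepend. Next row=LF[0]=3
  step 3: row=3, L[3]='C', prepend. Next row=LF[3]=5
  step 4: row=5, L[5]='C', prepend. Next row=LF[5]=7
  step 5: row=7, L[7]='A', prepend. Next row=LF[7]=2
  step 6: row=2, L[2]='C', prepend. Next row=LF[2]=4
  step 7: row=4, L[4]='C', prepend. Next row=LF[4]=6
  step 8: row=6, L[6]='A', prepend. Next row=LF[6]=1
  step 9: row=1, L[1]='a', prepend. Next row=LF[1]=8
  step 10: row=8, L[8]='a', prepend. Next row=LF[8]=9
Reversed output: aaACCACCC$

Answer: aaACCACCC$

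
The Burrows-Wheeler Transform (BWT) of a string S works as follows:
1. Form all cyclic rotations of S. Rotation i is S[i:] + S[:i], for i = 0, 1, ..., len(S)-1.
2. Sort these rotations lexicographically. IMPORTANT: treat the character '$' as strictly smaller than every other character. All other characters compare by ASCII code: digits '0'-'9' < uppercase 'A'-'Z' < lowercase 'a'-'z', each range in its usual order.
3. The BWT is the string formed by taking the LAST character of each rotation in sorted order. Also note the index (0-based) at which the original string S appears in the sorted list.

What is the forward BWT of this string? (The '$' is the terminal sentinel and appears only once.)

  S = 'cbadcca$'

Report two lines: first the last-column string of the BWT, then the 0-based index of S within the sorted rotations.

All 8 rotations (rotation i = S[i:]+S[:i]):
  rot[0] = cbadcca$
  rot[1] = badcca$c
  rot[2] = adcca$cb
  rot[3] = dcca$cba
  rot[4] = cca$cbad
  rot[5] = ca$cbadc
  rot[6] = a$cbadcc
  rot[7] = $cbadcca
Sorted (with $ < everything):
  sorted[0] = $cbadcca  (last char: 'a')
  sorted[1] = a$cbadcc  (last char: 'c')
  sorted[2] = adcca$cb  (last char: 'b')
  sorted[3] = badcca$c  (last char: 'c')
  sorted[4] = ca$cbadc  (last char: 'c')
  sorted[5] = cbadcca$  (last char: '$')
  sorted[6] = cca$cbad  (last char: 'd')
  sorted[7] = dcca$cba  (last char: 'a')
Last column: acbcc$da
Original string S is at sorted index 5

Answer: acbcc$da
5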